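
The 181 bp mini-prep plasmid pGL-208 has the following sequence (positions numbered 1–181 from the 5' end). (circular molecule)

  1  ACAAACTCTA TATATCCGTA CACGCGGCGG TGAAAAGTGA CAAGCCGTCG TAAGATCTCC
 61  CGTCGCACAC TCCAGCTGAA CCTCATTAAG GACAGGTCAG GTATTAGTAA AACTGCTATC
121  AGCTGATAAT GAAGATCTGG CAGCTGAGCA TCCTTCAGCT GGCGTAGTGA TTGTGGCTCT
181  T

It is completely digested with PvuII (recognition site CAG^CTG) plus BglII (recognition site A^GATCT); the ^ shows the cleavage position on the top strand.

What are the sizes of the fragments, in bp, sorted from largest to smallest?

76, 47, 22, 15, 11, 10 bp

PvuII sites (CAGCTG) start at positions 73, 120, 141, 156.
PvuII cuts after base 3 of each site, so after positions 75, 122, 143, 158.
BglII sites (AGATCT) start at positions 53, 133.
BglII cuts after the first base of each site, so after positions 53, 133.
Combined cut positions: 53, 75, 122, 133, 143, 158.
Circular molecule, 6 cuts → 6 fragments:
  54–75 → 22 bp
  76–122 → 47 bp
  123–133 → 11 bp
  134–143 → 10 bp
  144–158 → 15 bp
  159–181 then 1–53 → 23 + 53 = 76 bp
Sorted largest to smallest: 76, 47, 22, 15, 11, 10 bp.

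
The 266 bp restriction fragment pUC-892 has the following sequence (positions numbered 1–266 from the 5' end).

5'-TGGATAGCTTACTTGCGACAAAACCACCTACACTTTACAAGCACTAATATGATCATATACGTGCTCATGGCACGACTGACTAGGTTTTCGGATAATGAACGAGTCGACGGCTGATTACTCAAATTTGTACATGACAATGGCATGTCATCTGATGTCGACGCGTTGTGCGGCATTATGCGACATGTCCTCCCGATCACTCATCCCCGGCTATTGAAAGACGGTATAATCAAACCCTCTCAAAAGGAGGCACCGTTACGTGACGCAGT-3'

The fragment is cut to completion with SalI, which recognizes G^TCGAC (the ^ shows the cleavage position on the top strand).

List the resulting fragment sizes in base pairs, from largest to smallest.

112, 103, 51 bp

SalI sites (GTCGAC) start at positions 103, 154.
SalI cuts after the first base of each site, so after positions 103, 154.
Linear molecule, 2 cuts → 3 fragments:
  1–103 → 103 bp
  104–154 → 51 bp
  155–266 → 112 bp
Sorted largest to smallest: 112, 103, 51 bp.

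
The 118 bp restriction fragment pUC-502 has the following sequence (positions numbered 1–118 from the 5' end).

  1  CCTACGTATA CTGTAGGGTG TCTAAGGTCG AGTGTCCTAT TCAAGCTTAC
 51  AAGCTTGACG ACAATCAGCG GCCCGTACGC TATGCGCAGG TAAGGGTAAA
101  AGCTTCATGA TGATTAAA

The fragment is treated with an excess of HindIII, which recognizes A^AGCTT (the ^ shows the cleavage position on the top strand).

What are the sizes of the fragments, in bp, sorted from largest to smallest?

49, 43, 18, 8 bp

HindIII sites (AAGCTT) start at positions 43, 51, 100.
HindIII cuts after the first base of each site, so after positions 43, 51, 100.
Linear molecule, 3 cuts → 4 fragments:
  1–43 → 43 bp
  44–51 → 8 bp
  52–100 → 49 bp
  101–118 → 18 bp
Sorted largest to smallest: 49, 43, 18, 8 bp.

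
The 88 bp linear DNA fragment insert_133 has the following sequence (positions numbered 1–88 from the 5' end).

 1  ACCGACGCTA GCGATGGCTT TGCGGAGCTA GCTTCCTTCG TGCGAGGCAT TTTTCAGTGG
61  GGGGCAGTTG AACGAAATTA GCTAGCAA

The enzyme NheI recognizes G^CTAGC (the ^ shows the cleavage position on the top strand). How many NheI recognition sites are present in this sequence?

3

GCTAGC occurs starting at positions 7, 27, 81.
NheI cuts at 3 sites.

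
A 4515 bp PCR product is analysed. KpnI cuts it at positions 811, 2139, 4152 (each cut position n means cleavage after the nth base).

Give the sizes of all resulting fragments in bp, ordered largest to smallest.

Linear molecule, 3 cuts → 4 fragments:
  811 − 0 = 811 bp
  2139 − 811 = 1328 bp
  4152 − 2139 = 2013 bp
  4515 − 4152 = 363 bp
Sorted largest to smallest: 2013, 1328, 811, 363 bp.

2013, 1328, 811, 363 bp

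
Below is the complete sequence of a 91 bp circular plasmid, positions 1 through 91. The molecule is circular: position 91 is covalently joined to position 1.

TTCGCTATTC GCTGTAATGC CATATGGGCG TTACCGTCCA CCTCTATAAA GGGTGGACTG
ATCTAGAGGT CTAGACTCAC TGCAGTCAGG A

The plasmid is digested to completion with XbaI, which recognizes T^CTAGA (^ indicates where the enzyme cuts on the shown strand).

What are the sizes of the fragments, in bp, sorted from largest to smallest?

83, 8 bp

XbaI sites (TCTAGA) start at positions 62, 70.
XbaI cuts after the first base of each site, so after positions 62, 70.
Circular molecule, 2 cuts → 2 fragments:
  63–70 → 8 bp
  71–91 then 1–62 → 21 + 62 = 83 bp
Sorted largest to smallest: 83, 8 bp.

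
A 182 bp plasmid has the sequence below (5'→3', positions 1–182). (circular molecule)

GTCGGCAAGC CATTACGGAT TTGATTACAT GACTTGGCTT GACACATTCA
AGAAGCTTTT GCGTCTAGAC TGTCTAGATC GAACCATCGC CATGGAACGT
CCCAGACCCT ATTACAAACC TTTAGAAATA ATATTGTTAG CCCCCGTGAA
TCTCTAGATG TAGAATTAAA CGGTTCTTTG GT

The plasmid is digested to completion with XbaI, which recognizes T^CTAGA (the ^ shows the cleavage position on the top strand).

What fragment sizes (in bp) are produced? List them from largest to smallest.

93, 80, 9 bp

XbaI sites (TCTAGA) start at positions 64, 73, 153.
XbaI cuts after the first base of each site, so after positions 64, 73, 153.
Circular molecule, 3 cuts → 3 fragments:
  65–73 → 9 bp
  74–153 → 80 bp
  154–182 then 1–64 → 29 + 64 = 93 bp
Sorted largest to smallest: 93, 80, 9 bp.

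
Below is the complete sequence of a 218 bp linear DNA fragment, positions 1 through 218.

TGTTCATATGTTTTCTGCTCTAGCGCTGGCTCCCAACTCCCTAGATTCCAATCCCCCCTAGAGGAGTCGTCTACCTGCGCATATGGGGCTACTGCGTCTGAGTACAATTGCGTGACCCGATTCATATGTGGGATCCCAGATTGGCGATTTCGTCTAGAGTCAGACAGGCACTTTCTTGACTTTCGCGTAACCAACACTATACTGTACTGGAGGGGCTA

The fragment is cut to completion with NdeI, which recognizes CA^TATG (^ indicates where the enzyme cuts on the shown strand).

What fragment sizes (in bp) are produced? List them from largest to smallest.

94, 75, 43, 6 bp

NdeI sites (CATATG) start at positions 5, 80, 123.
NdeI cuts after base 2 of each site, so after positions 6, 81, 124.
Linear molecule, 3 cuts → 4 fragments:
  1–6 → 6 bp
  7–81 → 75 bp
  82–124 → 43 bp
  125–218 → 94 bp
Sorted largest to smallest: 94, 75, 43, 6 bp.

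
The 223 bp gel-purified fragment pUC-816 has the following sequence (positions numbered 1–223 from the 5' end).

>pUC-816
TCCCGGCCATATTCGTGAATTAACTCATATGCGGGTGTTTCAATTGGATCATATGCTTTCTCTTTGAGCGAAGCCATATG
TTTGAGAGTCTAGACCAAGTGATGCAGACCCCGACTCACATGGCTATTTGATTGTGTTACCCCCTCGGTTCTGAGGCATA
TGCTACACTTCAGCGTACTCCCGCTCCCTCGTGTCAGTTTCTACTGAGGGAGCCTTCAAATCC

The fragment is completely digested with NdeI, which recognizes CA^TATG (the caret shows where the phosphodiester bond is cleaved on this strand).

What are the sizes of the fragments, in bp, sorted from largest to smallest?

NdeI sites (CATATG) start at positions 26, 50, 75, 157.
NdeI cuts after base 2 of each site, so after positions 27, 51, 76, 158.
Linear molecule, 4 cuts → 5 fragments:
  1–27 → 27 bp
  28–51 → 24 bp
  52–76 → 25 bp
  77–158 → 82 bp
  159–223 → 65 bp
Sorted largest to smallest: 82, 65, 27, 25, 24 bp.

82, 65, 27, 25, 24 bp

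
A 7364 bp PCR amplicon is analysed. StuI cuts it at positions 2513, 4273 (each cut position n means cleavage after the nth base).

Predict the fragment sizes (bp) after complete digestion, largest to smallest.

Linear molecule, 2 cuts → 3 fragments:
  2513 − 0 = 2513 bp
  4273 − 2513 = 1760 bp
  7364 − 4273 = 3091 bp
Sorted largest to smallest: 3091, 2513, 1760 bp.

3091, 2513, 1760 bp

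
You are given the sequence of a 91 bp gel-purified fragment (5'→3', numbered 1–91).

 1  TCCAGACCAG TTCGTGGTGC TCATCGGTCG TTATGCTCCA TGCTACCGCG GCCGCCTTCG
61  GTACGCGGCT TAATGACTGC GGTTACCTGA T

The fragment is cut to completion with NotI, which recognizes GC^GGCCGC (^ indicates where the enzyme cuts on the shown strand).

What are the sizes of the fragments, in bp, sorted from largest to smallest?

49, 42 bp

The NotI site (GCGGCCGC) starts at position 48.
NotI cuts after base 2 of each site, so after position 49.
Linear molecule, 1 cut → 2 fragments:
  1–49 → 49 bp
  50–91 → 42 bp
Sorted largest to smallest: 49, 42 bp.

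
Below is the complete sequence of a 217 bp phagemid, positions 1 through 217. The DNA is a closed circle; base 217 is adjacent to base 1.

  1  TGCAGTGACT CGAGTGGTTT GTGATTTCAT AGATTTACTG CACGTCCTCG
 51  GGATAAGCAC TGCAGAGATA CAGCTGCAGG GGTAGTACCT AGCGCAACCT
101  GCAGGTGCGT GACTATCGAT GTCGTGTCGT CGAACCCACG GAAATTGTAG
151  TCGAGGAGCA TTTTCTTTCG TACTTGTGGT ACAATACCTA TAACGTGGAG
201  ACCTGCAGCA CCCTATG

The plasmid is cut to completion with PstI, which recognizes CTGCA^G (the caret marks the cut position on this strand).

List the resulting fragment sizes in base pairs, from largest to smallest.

104, 74, 25, 14 bp

PstI sites (CTGCAG) start at positions 60, 74, 99, 203.
PstI cuts after base 5 of each site (before the last base), so after positions 64, 78, 103, 207.
Circular molecule, 4 cuts → 4 fragments:
  65–78 → 14 bp
  79–103 → 25 bp
  104–207 → 104 bp
  208–217 then 1–64 → 10 + 64 = 74 bp
Sorted largest to smallest: 104, 74, 25, 14 bp.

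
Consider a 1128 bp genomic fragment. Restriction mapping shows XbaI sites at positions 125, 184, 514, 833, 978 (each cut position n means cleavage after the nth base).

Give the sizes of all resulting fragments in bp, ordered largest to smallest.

330, 319, 150, 145, 125, 59 bp

Linear molecule, 5 cuts → 6 fragments:
  125 − 0 = 125 bp
  184 − 125 = 59 bp
  514 − 184 = 330 bp
  833 − 514 = 319 bp
  978 − 833 = 145 bp
  1128 − 978 = 150 bp
Sorted largest to smallest: 330, 319, 150, 145, 125, 59 bp.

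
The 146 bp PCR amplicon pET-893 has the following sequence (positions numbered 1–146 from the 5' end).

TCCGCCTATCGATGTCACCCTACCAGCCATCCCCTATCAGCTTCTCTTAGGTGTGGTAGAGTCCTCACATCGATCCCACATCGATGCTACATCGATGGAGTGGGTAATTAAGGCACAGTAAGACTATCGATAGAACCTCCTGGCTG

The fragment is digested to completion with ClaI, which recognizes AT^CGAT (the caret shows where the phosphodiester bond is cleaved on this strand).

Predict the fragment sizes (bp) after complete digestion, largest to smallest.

ClaI sites (ATCGAT) start at positions 8, 69, 80, 91, 126.
ClaI cuts after base 2 of each site, so after positions 9, 70, 81, 92, 127.
Linear molecule, 5 cuts → 6 fragments:
  1–9 → 9 bp
  10–70 → 61 bp
  71–81 → 11 bp
  82–92 → 11 bp
  93–127 → 35 bp
  128–146 → 19 bp
Sorted largest to smallest: 61, 35, 19, 11, 11, 9 bp.

61, 35, 19, 11, 11, 9 bp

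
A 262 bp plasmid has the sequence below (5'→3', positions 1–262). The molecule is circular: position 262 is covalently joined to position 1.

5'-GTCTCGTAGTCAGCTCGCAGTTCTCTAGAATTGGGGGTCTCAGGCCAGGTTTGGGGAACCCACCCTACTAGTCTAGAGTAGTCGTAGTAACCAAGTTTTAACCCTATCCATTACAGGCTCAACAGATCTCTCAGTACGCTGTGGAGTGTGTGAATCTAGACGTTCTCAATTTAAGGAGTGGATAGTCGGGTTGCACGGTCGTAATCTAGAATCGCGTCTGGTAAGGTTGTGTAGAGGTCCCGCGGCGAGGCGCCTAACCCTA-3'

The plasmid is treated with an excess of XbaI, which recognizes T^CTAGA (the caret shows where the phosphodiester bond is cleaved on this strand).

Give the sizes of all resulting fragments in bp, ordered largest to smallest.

XbaI sites (TCTAGA) start at positions 24, 72, 155, 205.
XbaI cuts after the first base of each site, so after positions 24, 72, 155, 205.
Circular molecule, 4 cuts → 4 fragments:
  25–72 → 48 bp
  73–155 → 83 bp
  156–205 → 50 bp
  206–262 then 1–24 → 57 + 24 = 81 bp
Sorted largest to smallest: 83, 81, 50, 48 bp.

83, 81, 50, 48 bp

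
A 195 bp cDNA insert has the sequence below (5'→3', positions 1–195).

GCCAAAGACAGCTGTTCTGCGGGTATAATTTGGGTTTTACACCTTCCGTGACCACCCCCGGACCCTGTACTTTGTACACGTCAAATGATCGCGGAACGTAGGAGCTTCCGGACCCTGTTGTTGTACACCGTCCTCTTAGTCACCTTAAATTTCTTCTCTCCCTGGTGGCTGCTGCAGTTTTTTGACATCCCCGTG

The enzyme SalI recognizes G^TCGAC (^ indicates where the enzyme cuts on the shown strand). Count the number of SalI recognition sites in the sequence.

No occurrence of GTCGAC is present in the sequence.
SalI does not cut: 0 sites.

0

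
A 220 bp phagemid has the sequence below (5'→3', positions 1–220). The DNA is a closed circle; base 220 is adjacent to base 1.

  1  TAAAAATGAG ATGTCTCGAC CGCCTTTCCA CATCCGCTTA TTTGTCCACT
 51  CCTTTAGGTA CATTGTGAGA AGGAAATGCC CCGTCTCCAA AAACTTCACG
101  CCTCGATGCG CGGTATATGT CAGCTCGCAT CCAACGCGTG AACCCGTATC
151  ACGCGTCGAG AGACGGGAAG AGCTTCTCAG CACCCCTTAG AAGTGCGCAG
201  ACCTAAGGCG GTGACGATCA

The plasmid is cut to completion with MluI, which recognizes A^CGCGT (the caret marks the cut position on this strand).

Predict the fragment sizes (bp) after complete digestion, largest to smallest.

203, 17 bp

MluI sites (ACGCGT) start at positions 134, 151.
MluI cuts after the first base of each site, so after positions 134, 151.
Circular molecule, 2 cuts → 2 fragments:
  135–151 → 17 bp
  152–220 then 1–134 → 69 + 134 = 203 bp
Sorted largest to smallest: 203, 17 bp.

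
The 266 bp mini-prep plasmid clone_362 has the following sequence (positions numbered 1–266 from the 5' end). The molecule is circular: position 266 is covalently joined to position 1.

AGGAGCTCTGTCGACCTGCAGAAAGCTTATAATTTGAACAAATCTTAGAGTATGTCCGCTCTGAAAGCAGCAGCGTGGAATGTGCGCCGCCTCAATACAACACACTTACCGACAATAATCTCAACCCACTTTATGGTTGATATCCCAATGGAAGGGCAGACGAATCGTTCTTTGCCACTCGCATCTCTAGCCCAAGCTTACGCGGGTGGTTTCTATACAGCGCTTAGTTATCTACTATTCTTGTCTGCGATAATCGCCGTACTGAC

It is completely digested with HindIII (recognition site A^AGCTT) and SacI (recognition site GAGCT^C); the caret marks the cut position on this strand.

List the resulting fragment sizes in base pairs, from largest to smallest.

171, 79, 16 bp

HindIII sites (AAGCTT) start at positions 23, 194.
HindIII cuts after the first base of each site, so after positions 23, 194.
The SacI site (GAGCTC) starts at position 3.
SacI cuts after base 5 of each site (before the last base), so after position 7.
Combined cut positions: 7, 23, 194.
Circular molecule, 3 cuts → 3 fragments:
  8–23 → 16 bp
  24–194 → 171 bp
  195–266 then 1–7 → 72 + 7 = 79 bp
Sorted largest to smallest: 171, 79, 16 bp.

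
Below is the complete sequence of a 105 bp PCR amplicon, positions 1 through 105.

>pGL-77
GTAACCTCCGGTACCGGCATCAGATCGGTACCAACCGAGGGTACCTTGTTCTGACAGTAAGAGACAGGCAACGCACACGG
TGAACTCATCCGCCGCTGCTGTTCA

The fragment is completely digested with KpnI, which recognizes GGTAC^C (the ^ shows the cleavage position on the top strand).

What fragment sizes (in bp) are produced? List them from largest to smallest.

KpnI sites (GGTACC) start at positions 10, 27, 40.
KpnI cuts after base 5 of each site (before the last base), so after positions 14, 31, 44.
Linear molecule, 3 cuts → 4 fragments:
  1–14 → 14 bp
  15–31 → 17 bp
  32–44 → 13 bp
  45–105 → 61 bp
Sorted largest to smallest: 61, 17, 14, 13 bp.

61, 17, 14, 13 bp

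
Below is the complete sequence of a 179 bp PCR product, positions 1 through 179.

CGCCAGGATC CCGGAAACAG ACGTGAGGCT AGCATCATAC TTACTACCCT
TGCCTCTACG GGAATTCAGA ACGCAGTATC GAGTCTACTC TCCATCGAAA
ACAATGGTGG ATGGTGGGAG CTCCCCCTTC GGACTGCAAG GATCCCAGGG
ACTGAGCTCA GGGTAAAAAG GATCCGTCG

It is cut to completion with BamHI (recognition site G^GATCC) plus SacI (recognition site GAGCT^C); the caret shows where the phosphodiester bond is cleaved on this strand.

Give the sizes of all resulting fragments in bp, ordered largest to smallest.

BamHI sites (GGATCC) start at positions 6, 140, 170.
BamHI cuts after the first base of each site, so after positions 6, 140, 170.
SacI sites (GAGCTC) start at positions 118, 154.
SacI cuts after base 5 of each site (before the last base), so after positions 122, 158.
Combined cut positions: 6, 122, 140, 158, 170.
Linear molecule, 5 cuts → 6 fragments:
  1–6 → 6 bp
  7–122 → 116 bp
  123–140 → 18 bp
  141–158 → 18 bp
  159–170 → 12 bp
  171–179 → 9 bp
Sorted largest to smallest: 116, 18, 18, 12, 9, 6 bp.

116, 18, 18, 12, 9, 6 bp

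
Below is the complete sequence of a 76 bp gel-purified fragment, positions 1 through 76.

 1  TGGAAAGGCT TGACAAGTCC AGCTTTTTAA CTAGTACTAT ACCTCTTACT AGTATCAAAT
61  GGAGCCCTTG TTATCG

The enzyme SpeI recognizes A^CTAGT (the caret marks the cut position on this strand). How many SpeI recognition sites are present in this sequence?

ACTAGT occurs starting at positions 30, 48.
SpeI cuts at 2 sites.

2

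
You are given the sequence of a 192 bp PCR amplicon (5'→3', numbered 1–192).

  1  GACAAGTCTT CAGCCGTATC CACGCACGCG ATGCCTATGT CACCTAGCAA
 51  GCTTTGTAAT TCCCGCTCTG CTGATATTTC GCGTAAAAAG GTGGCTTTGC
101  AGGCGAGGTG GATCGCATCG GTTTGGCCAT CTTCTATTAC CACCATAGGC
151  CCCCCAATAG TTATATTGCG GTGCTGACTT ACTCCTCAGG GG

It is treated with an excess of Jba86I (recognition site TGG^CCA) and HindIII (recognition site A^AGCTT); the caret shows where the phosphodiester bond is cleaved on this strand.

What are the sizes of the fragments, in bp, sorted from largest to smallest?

The Jba86I site (TGGCCA) starts at position 124.
Jba86I cuts after base 3 of each site, so after position 126.
The HindIII site (AAGCTT) starts at position 49.
HindIII cuts after the first base of each site, so after position 49.
Combined cut positions: 49, 126.
Linear molecule, 2 cuts → 3 fragments:
  1–49 → 49 bp
  50–126 → 77 bp
  127–192 → 66 bp
Sorted largest to smallest: 77, 66, 49 bp.

77, 66, 49 bp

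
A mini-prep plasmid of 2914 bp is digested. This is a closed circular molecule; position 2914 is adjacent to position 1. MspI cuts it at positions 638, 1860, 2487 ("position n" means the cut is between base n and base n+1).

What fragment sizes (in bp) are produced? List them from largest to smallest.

1222, 1065, 627 bp

Circular molecule, 3 cuts → 3 fragments:
  1860 − 638 = 1222 bp
  2487 − 1860 = 627 bp
  wrap: 2914 − 2487 + 638 = 1065 bp
Sorted largest to smallest: 1222, 1065, 627 bp.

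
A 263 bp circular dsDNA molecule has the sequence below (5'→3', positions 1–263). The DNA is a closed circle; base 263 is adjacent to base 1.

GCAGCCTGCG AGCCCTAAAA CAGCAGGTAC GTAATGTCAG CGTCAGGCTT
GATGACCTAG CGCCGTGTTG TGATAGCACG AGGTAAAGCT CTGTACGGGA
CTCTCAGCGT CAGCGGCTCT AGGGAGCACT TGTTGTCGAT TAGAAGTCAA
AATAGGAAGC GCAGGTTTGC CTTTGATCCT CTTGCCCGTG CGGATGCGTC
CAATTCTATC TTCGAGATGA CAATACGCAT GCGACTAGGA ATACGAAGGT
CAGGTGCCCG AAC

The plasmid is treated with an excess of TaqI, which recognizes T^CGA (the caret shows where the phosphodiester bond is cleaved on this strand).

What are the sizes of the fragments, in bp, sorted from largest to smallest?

187, 76 bp

TaqI sites (TCGA) start at positions 136, 212.
TaqI cuts after the first base of each site, so after positions 136, 212.
Circular molecule, 2 cuts → 2 fragments:
  137–212 → 76 bp
  213–263 then 1–136 → 51 + 136 = 187 bp
Sorted largest to smallest: 187, 76 bp.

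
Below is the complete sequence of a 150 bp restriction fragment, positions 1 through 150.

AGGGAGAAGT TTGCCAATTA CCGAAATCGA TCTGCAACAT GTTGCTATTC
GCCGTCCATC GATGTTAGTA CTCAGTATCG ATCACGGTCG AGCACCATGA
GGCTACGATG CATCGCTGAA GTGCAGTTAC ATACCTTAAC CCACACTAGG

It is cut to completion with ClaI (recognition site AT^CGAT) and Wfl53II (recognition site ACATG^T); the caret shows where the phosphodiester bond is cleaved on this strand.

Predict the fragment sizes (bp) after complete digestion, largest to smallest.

ClaI sites (ATCGAT) start at positions 26, 58, 77.
ClaI cuts after base 2 of each site, so after positions 27, 59, 78.
The Wfl53II site (ACATGT) starts at position 37.
Wfl53II cuts after base 5 of each site (before the last base), so after position 41.
Combined cut positions: 27, 41, 59, 78.
Linear molecule, 4 cuts → 5 fragments:
  1–27 → 27 bp
  28–41 → 14 bp
  42–59 → 18 bp
  60–78 → 19 bp
  79–150 → 72 bp
Sorted largest to smallest: 72, 27, 19, 18, 14 bp.

72, 27, 19, 18, 14 bp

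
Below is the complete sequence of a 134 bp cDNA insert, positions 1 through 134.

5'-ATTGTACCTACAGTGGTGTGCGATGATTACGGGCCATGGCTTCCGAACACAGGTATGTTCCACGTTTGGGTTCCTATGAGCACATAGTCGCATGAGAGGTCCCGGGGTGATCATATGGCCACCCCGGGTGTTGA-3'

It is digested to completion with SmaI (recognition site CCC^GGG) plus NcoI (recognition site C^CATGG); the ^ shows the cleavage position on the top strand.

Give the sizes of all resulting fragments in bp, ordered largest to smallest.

69, 34, 22, 9 bp

SmaI sites (CCCGGG) start at positions 101, 123.
SmaI cuts after base 3 of each site, so after positions 103, 125.
The NcoI site (CCATGG) starts at position 34.
NcoI cuts after the first base of each site, so after position 34.
Combined cut positions: 34, 103, 125.
Linear molecule, 3 cuts → 4 fragments:
  1–34 → 34 bp
  35–103 → 69 bp
  104–125 → 22 bp
  126–134 → 9 bp
Sorted largest to smallest: 69, 34, 22, 9 bp.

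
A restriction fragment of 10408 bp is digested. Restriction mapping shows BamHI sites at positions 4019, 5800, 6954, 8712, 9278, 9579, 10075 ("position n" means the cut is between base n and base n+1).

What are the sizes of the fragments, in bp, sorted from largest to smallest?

4019, 1781, 1758, 1154, 566, 496, 333, 301 bp

Linear molecule, 7 cuts → 8 fragments:
  4019 − 0 = 4019 bp
  5800 − 4019 = 1781 bp
  6954 − 5800 = 1154 bp
  8712 − 6954 = 1758 bp
  9278 − 8712 = 566 bp
  9579 − 9278 = 301 bp
  10075 − 9579 = 496 bp
  10408 − 10075 = 333 bp
Sorted largest to smallest: 4019, 1781, 1758, 1154, 566, 496, 333, 301 bp.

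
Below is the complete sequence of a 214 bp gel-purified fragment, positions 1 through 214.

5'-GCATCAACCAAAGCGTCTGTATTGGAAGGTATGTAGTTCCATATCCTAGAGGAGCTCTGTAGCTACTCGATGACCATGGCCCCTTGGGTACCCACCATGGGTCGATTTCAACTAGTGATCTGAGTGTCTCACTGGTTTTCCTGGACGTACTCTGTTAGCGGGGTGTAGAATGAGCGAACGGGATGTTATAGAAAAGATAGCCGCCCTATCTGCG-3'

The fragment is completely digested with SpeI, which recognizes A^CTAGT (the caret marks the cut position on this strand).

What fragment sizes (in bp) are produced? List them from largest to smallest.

The SpeI site (ACTAGT) starts at position 111.
SpeI cuts after the first base of each site, so after position 111.
Linear molecule, 1 cut → 2 fragments:
  1–111 → 111 bp
  112–214 → 103 bp
Sorted largest to smallest: 111, 103 bp.

111, 103 bp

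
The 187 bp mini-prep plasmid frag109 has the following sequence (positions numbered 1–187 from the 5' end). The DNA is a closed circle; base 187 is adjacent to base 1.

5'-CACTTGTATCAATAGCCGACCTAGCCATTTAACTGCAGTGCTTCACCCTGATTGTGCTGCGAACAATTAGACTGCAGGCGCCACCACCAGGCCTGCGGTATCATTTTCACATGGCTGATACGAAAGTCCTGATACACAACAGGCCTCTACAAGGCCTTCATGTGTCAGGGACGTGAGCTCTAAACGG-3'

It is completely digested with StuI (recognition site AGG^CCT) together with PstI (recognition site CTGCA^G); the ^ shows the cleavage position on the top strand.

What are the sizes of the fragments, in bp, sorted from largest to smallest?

StuI sites (AGGCCT) start at positions 89, 141, 152.
StuI cuts after base 3 of each site, so after positions 91, 143, 154.
PstI sites (CTGCAG) start at positions 33, 72.
PstI cuts after base 5 of each site (before the last base), so after positions 37, 76.
Combined cut positions: 37, 76, 91, 143, 154.
Circular molecule, 5 cuts → 5 fragments:
  38–76 → 39 bp
  77–91 → 15 bp
  92–143 → 52 bp
  144–154 → 11 bp
  155–187 then 1–37 → 33 + 37 = 70 bp
Sorted largest to smallest: 70, 52, 39, 15, 11 bp.

70, 52, 39, 15, 11 bp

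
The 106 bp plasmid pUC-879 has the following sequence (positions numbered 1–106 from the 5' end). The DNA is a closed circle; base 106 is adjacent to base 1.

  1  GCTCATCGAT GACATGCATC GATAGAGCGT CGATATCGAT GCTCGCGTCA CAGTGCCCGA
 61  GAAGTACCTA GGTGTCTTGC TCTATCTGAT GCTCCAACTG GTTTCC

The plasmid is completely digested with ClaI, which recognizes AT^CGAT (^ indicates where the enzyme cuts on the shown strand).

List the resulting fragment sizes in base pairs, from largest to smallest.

76, 17, 13 bp

ClaI sites (ATCGAT) start at positions 5, 18, 35.
ClaI cuts after base 2 of each site, so after positions 6, 19, 36.
Circular molecule, 3 cuts → 3 fragments:
  7–19 → 13 bp
  20–36 → 17 bp
  37–106 then 1–6 → 70 + 6 = 76 bp
Sorted largest to smallest: 76, 17, 13 bp.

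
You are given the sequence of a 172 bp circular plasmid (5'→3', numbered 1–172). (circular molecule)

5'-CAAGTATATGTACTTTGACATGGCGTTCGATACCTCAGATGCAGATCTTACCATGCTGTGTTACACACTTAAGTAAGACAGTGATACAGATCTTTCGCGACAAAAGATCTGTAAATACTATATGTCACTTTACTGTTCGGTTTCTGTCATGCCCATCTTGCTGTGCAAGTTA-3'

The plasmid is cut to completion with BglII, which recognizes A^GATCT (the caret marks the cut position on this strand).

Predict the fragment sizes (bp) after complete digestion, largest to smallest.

BglII sites (AGATCT) start at positions 43, 88, 105.
BglII cuts after the first base of each site, so after positions 43, 88, 105.
Circular molecule, 3 cuts → 3 fragments:
  44–88 → 45 bp
  89–105 → 17 bp
  106–172 then 1–43 → 67 + 43 = 110 bp
Sorted largest to smallest: 110, 45, 17 bp.

110, 45, 17 bp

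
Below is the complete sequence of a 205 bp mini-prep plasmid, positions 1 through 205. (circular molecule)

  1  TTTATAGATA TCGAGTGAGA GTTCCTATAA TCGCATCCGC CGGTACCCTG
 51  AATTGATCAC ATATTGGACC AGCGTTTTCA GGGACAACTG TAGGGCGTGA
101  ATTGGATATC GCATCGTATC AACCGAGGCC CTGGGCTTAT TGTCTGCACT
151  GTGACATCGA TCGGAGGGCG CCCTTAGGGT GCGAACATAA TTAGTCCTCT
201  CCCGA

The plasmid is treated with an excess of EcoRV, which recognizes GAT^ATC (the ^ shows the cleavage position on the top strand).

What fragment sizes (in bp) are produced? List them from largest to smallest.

107, 98 bp

EcoRV sites (GATATC) start at positions 7, 105.
EcoRV cuts after base 3 of each site, so after positions 9, 107.
Circular molecule, 2 cuts → 2 fragments:
  10–107 → 98 bp
  108–205 then 1–9 → 98 + 9 = 107 bp
Sorted largest to smallest: 107, 98 bp.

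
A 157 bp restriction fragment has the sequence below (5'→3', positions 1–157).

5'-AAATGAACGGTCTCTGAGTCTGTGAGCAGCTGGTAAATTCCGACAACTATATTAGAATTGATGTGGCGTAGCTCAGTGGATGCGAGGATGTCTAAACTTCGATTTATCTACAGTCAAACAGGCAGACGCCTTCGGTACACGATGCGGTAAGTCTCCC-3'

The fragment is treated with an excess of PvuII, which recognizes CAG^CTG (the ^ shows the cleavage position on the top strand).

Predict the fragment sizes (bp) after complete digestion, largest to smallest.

The PvuII site (CAGCTG) starts at position 27.
PvuII cuts after base 3 of each site, so after position 29.
Linear molecule, 1 cut → 2 fragments:
  1–29 → 29 bp
  30–157 → 128 bp
Sorted largest to smallest: 128, 29 bp.

128, 29 bp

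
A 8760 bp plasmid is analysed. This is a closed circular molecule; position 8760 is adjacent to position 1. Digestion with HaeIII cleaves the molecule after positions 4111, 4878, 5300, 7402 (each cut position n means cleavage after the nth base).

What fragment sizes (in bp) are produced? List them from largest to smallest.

Circular molecule, 4 cuts → 4 fragments:
  4878 − 4111 = 767 bp
  5300 − 4878 = 422 bp
  7402 − 5300 = 2102 bp
  wrap: 8760 − 7402 + 4111 = 5469 bp
Sorted largest to smallest: 5469, 2102, 767, 422 bp.

5469, 2102, 767, 422 bp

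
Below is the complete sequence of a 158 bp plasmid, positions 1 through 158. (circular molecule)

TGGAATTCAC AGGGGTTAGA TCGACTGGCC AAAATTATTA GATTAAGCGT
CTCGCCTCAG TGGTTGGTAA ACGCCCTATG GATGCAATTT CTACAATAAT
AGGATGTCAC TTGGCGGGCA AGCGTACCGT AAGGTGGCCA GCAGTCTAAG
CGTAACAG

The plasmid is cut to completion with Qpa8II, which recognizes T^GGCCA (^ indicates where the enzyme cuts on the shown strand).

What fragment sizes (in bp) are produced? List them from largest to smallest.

109, 49 bp

Qpa8II sites (TGGCCA) start at positions 26, 135.
Qpa8II cuts after the first base of each site, so after positions 26, 135.
Circular molecule, 2 cuts → 2 fragments:
  27–135 → 109 bp
  136–158 then 1–26 → 23 + 26 = 49 bp
Sorted largest to smallest: 109, 49 bp.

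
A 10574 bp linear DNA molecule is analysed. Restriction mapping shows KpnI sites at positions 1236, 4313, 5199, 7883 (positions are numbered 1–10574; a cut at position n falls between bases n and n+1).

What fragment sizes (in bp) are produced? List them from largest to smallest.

Linear molecule, 4 cuts → 5 fragments:
  1236 − 0 = 1236 bp
  4313 − 1236 = 3077 bp
  5199 − 4313 = 886 bp
  7883 − 5199 = 2684 bp
  10574 − 7883 = 2691 bp
Sorted largest to smallest: 3077, 2691, 2684, 1236, 886 bp.

3077, 2691, 2684, 1236, 886 bp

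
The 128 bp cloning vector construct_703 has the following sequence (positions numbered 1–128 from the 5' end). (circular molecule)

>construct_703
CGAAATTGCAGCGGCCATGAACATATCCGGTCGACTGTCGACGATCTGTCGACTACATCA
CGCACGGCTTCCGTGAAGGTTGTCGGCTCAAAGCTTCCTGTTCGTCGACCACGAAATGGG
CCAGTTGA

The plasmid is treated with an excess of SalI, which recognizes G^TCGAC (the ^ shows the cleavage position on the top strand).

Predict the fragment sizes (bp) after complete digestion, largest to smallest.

56, 54, 11, 7 bp

SalI sites (GTCGAC) start at positions 30, 37, 48, 104.
SalI cuts after the first base of each site, so after positions 30, 37, 48, 104.
Circular molecule, 4 cuts → 4 fragments:
  31–37 → 7 bp
  38–48 → 11 bp
  49–104 → 56 bp
  105–128 then 1–30 → 24 + 30 = 54 bp
Sorted largest to smallest: 56, 54, 11, 7 bp.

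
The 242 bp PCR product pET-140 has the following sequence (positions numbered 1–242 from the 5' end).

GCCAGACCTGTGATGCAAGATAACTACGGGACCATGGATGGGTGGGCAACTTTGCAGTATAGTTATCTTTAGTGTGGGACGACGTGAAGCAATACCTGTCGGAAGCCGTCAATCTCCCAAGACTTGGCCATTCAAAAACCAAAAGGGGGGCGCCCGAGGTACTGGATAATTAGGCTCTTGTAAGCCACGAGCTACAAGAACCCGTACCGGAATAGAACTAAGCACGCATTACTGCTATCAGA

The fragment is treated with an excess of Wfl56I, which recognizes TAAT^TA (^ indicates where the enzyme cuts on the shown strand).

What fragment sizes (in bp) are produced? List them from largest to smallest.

The Wfl56I site (TAATTA) starts at position 167.
Wfl56I cuts after base 4 of each site, so after position 170.
Linear molecule, 1 cut → 2 fragments:
  1–170 → 170 bp
  171–242 → 72 bp
Sorted largest to smallest: 170, 72 bp.

170, 72 bp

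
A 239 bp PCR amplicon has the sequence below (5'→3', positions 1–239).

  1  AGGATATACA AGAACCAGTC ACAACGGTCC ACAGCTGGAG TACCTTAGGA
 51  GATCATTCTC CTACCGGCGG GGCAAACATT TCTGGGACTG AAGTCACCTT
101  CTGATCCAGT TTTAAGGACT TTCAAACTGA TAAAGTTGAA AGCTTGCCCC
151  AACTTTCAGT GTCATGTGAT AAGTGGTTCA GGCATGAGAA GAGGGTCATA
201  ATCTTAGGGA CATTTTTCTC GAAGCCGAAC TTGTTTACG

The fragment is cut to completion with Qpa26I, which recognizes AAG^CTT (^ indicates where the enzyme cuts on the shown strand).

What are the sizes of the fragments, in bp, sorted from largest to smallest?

The Qpa26I site (AAGCTT) starts at position 140.
Qpa26I cuts after base 3 of each site, so after position 142.
Linear molecule, 1 cut → 2 fragments:
  1–142 → 142 bp
  143–239 → 97 bp
Sorted largest to smallest: 142, 97 bp.

142, 97 bp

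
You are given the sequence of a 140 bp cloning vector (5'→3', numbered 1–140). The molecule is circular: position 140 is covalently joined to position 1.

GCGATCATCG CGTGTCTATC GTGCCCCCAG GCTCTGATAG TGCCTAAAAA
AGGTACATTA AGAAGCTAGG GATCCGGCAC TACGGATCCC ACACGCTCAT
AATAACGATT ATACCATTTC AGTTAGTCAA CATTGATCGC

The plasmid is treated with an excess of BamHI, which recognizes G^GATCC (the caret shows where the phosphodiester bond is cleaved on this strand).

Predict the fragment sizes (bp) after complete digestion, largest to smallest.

BamHI sites (GGATCC) start at positions 70, 84.
BamHI cuts after the first base of each site, so after positions 70, 84.
Circular molecule, 2 cuts → 2 fragments:
  71–84 → 14 bp
  85–140 then 1–70 → 56 + 70 = 126 bp
Sorted largest to smallest: 126, 14 bp.

126, 14 bp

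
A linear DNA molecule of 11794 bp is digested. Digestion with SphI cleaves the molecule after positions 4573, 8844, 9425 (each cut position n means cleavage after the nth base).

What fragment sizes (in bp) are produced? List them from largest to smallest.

4573, 4271, 2369, 581 bp

Linear molecule, 3 cuts → 4 fragments:
  4573 − 0 = 4573 bp
  8844 − 4573 = 4271 bp
  9425 − 8844 = 581 bp
  11794 − 9425 = 2369 bp
Sorted largest to smallest: 4573, 4271, 2369, 581 bp.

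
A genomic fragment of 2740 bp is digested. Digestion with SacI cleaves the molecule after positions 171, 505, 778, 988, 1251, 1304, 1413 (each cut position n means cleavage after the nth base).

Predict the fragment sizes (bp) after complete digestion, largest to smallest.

Linear molecule, 7 cuts → 8 fragments:
  171 − 0 = 171 bp
  505 − 171 = 334 bp
  778 − 505 = 273 bp
  988 − 778 = 210 bp
  1251 − 988 = 263 bp
  1304 − 1251 = 53 bp
  1413 − 1304 = 109 bp
  2740 − 1413 = 1327 bp
Sorted largest to smallest: 1327, 334, 273, 263, 210, 171, 109, 53 bp.

1327, 334, 273, 263, 210, 171, 109, 53 bp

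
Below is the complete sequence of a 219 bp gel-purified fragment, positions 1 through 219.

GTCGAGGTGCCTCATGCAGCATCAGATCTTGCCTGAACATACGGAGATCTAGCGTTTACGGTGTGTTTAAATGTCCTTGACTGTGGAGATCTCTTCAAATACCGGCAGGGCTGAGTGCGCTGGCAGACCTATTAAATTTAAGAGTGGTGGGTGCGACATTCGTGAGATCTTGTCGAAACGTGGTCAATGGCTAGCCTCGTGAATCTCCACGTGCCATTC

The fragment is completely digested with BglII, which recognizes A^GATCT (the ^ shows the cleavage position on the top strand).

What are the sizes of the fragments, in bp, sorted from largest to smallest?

78, 54, 42, 24, 21 bp

BglII sites (AGATCT) start at positions 24, 45, 87, 165.
BglII cuts after the first base of each site, so after positions 24, 45, 87, 165.
Linear molecule, 4 cuts → 5 fragments:
  1–24 → 24 bp
  25–45 → 21 bp
  46–87 → 42 bp
  88–165 → 78 bp
  166–219 → 54 bp
Sorted largest to smallest: 78, 54, 42, 24, 21 bp.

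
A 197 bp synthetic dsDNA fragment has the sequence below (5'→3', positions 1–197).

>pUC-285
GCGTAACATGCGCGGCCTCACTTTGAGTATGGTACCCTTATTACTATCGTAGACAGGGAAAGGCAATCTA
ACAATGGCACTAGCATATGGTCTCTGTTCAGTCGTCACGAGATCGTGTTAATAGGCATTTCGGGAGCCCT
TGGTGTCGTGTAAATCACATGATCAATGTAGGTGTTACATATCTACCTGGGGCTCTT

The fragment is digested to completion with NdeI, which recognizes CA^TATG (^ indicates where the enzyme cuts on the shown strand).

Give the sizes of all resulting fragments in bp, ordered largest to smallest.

The NdeI site (CATATG) starts at position 84.
NdeI cuts after base 2 of each site, so after position 85.
Linear molecule, 1 cut → 2 fragments:
  1–85 → 85 bp
  86–197 → 112 bp
Sorted largest to smallest: 112, 85 bp.

112, 85 bp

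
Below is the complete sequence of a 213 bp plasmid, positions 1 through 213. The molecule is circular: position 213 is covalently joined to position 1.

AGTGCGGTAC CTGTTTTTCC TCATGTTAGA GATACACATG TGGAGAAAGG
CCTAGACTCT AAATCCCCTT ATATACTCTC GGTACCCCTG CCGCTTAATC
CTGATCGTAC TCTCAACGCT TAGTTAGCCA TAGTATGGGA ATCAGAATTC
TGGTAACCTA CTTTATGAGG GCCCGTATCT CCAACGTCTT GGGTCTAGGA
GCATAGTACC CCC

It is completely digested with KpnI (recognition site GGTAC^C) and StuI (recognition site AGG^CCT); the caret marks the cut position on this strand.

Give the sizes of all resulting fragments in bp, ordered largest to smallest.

KpnI sites (GGTACC) start at positions 6, 81.
KpnI cuts after base 5 of each site (before the last base), so after positions 10, 85.
The StuI site (AGGCCT) starts at position 48.
StuI cuts after base 3 of each site, so after position 50.
Combined cut positions: 10, 50, 85.
Circular molecule, 3 cuts → 3 fragments:
  11–50 → 40 bp
  51–85 → 35 bp
  86–213 then 1–10 → 128 + 10 = 138 bp
Sorted largest to smallest: 138, 40, 35 bp.

138, 40, 35 bp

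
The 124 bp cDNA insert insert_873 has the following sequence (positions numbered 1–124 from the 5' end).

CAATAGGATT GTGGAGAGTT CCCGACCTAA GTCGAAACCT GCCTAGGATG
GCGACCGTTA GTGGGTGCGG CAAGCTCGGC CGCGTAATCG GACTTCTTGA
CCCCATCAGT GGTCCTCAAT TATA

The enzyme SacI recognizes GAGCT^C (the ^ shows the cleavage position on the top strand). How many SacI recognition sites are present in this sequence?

0

No occurrence of GAGCTC is present in the sequence.
SacI does not cut: 0 sites.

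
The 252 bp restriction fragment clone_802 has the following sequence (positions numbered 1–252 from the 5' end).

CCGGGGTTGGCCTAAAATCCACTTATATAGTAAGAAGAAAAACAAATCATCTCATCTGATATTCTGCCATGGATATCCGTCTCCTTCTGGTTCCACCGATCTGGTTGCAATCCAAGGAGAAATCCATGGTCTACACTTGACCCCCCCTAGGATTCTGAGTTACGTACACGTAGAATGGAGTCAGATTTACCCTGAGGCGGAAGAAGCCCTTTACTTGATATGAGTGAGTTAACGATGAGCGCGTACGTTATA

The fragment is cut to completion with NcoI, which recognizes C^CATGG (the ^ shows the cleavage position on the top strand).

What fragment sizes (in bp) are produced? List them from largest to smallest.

NcoI sites (CCATGG) start at positions 67, 124.
NcoI cuts after the first base of each site, so after positions 67, 124.
Linear molecule, 2 cuts → 3 fragments:
  1–67 → 67 bp
  68–124 → 57 bp
  125–252 → 128 bp
Sorted largest to smallest: 128, 67, 57 bp.

128, 67, 57 bp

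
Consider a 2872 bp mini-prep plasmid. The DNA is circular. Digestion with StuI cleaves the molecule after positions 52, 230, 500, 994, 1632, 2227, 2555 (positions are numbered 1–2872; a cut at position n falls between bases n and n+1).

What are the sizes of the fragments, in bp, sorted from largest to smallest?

638, 595, 494, 369, 328, 270, 178 bp

Circular molecule, 7 cuts → 7 fragments:
  230 − 52 = 178 bp
  500 − 230 = 270 bp
  994 − 500 = 494 bp
  1632 − 994 = 638 bp
  2227 − 1632 = 595 bp
  2555 − 2227 = 328 bp
  wrap: 2872 − 2555 + 52 = 369 bp
Sorted largest to smallest: 638, 595, 494, 369, 328, 270, 178 bp.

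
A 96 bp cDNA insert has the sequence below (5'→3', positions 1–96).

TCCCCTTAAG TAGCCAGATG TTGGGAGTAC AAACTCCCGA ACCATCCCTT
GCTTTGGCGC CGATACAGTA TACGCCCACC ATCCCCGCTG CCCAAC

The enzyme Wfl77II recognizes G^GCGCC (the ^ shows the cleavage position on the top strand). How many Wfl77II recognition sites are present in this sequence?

1

GGCGCC occurs starting at position 56.
Wfl77II cuts at 1 site.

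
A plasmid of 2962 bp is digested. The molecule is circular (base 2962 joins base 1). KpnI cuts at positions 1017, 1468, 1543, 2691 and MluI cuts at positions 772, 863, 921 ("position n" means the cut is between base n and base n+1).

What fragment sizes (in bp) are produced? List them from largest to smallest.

1148, 1043, 451, 96, 91, 75, 58 bp

Combined cut positions (sorted): 772, 863, 921, 1017, 1468, 1543, 2691.
Circular molecule, 7 cuts → 7 fragments:
  863 − 772 = 91 bp
  921 − 863 = 58 bp
  1017 − 921 = 96 bp
  1468 − 1017 = 451 bp
  1543 − 1468 = 75 bp
  2691 − 1543 = 1148 bp
  wrap: 2962 − 2691 + 772 = 1043 bp
Sorted largest to smallest: 1148, 1043, 451, 96, 91, 75, 58 bp.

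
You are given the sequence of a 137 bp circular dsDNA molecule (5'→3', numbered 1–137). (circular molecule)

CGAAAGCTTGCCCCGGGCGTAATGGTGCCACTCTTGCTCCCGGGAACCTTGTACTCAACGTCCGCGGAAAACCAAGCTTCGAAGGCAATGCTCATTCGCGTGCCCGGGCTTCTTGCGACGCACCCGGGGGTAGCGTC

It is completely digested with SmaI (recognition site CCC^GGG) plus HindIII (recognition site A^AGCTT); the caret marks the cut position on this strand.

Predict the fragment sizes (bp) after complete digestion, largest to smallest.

SmaI sites (CCCGGG) start at positions 12, 39, 103, 123.
SmaI cuts after base 3 of each site, so after positions 14, 41, 105, 125.
HindIII sites (AAGCTT) start at positions 4, 74.
HindIII cuts after the first base of each site, so after positions 4, 74.
Combined cut positions: 4, 14, 41, 74, 105, 125.
Circular molecule, 6 cuts → 6 fragments:
  5–14 → 10 bp
  15–41 → 27 bp
  42–74 → 33 bp
  75–105 → 31 bp
  106–125 → 20 bp
  126–137 then 1–4 → 12 + 4 = 16 bp
Sorted largest to smallest: 33, 31, 27, 20, 16, 10 bp.

33, 31, 27, 20, 16, 10 bp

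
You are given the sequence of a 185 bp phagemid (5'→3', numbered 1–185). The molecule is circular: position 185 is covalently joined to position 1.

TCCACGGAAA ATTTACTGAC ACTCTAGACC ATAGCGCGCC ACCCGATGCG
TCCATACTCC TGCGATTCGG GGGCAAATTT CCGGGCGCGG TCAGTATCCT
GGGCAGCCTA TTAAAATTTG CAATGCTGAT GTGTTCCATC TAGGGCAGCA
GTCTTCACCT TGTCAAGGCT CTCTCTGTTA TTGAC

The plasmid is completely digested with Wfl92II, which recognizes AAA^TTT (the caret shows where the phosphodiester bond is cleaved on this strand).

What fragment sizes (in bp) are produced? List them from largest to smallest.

80, 66, 39 bp

Wfl92II sites (AAATTT) start at positions 9, 75, 114.
Wfl92II cuts after base 3 of each site, so after positions 11, 77, 116.
Circular molecule, 3 cuts → 3 fragments:
  12–77 → 66 bp
  78–116 → 39 bp
  117–185 then 1–11 → 69 + 11 = 80 bp
Sorted largest to smallest: 80, 66, 39 bp.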